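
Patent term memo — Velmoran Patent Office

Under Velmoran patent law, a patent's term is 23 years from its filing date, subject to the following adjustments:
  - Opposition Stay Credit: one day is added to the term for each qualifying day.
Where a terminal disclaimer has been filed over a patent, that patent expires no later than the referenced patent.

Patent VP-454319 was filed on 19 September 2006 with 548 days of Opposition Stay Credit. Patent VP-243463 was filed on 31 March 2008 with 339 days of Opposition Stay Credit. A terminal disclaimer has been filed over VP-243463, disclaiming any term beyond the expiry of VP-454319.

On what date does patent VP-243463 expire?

Natural term of VP-243463:
  Base: filing + 23 years → 31 March 2031.
  Opposition Stay Credit: +339 days → 4 March 2032.
Expiry of referenced patent VP-454319:
  Base: filing + 23 years → 19 September 2029.
  Opposition Stay Credit: +548 days → 21 March 2031.
Terminal disclaimer: VP-243463 expires on the earlier of 4 March 2032 and 21 March 2031.

2031-03-21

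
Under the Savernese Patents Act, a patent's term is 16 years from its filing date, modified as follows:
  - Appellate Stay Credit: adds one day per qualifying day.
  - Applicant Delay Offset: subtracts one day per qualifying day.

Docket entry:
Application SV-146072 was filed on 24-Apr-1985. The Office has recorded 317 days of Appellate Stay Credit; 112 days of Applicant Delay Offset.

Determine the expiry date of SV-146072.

Base term: filing date + 16 years → 24 April 2001.
Appellate Stay Credit: +317 days → 7 March 2002.
Applicant Delay Offset: −112 days → 15 November 2001.

November 15, 2001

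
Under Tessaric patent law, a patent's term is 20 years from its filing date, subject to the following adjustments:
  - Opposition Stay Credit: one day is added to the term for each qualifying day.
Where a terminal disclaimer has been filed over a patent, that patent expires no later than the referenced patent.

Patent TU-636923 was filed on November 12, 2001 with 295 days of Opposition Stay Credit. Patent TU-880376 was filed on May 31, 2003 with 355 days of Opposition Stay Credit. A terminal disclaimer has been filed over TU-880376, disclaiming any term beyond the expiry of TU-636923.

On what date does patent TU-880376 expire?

2022-09-03

Natural term of TU-880376:
  Base: filing + 20 years → 31 May 2023.
  Opposition Stay Credit: +355 days → 20 May 2024.
Expiry of referenced patent TU-636923:
  Base: filing + 20 years → 12 November 2021.
  Opposition Stay Credit: +295 days → 3 September 2022.
Terminal disclaimer: TU-880376 expires on the earlier of 20 May 2024 and 3 September 2022.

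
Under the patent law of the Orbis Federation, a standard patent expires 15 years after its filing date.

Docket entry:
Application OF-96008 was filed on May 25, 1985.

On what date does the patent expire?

Filing date + 15 years → 25 May 2000.

May 25, 2000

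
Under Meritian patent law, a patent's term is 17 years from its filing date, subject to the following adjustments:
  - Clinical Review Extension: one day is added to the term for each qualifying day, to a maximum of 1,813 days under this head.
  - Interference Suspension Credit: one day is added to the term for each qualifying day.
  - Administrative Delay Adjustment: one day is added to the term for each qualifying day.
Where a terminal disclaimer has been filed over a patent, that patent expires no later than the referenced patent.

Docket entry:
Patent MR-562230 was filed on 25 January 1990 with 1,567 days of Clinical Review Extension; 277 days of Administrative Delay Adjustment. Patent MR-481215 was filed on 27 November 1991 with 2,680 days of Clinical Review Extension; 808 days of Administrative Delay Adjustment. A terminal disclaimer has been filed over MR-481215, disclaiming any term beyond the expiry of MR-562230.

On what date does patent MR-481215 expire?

Natural term of MR-481215:
  Base: filing + 17 years → 27 November 2008.
  Clinical Review Extension: 2680 days claimed exceeds the 1813-day cap, so +1813 days → 14 November 2013.
  Administrative Delay Adjustment: +808 days → 31 January 2016.
Expiry of referenced patent MR-562230:
  Base: filing + 17 years → 25 January 2007.
  Clinical Review Extension: 1567 days (within the 1813-day cap) → +1567 days → 11 May 2011.
  Administrative Delay Adjustment: +277 days → 12 February 2012.
Terminal disclaimer: MR-481215 expires on the earlier of 31 January 2016 and 12 February 2012.

February 12, 2012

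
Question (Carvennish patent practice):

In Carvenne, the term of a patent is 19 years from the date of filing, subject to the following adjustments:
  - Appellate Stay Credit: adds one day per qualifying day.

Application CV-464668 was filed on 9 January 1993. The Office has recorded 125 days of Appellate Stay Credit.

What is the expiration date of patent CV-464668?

May 13, 2012

Base term: filing date + 19 years → 9 January 2012.
Appellate Stay Credit: +125 days → 13 May 2012.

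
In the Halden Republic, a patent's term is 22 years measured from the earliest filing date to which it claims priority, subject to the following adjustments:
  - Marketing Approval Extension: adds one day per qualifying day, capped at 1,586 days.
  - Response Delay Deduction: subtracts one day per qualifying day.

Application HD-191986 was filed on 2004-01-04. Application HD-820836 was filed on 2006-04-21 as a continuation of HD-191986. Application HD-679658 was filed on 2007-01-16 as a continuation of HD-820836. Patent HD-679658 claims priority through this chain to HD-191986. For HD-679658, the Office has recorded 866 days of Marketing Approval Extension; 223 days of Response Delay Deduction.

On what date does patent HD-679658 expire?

Earliest priority filing: 4 January 2004.
Base term: 4 January 2004 + 22 years → 4 January 2026.
Marketing Approval Extension: 866 days (within the 1586-day cap) → +866 days → 19 May 2028.
Response Delay Deduction: −223 days → 9 October 2027.

October 9, 2027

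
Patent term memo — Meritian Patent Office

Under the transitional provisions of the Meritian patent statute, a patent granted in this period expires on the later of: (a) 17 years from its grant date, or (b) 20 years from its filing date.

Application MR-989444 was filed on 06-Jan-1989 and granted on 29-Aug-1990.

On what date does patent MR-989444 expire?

(a) grant + 17 years → 29 August 2007.
(b) filing + 20 years → 6 January 2009.
Later of the two: 6 January 2009.

January 6, 2009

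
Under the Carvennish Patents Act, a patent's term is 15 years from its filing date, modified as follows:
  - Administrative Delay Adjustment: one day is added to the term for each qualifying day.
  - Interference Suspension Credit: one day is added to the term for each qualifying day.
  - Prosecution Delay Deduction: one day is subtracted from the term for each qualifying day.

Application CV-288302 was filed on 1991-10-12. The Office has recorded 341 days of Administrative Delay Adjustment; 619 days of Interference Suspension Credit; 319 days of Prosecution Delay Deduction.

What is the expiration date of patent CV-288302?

2008-07-14

Base term: filing date + 15 years → 12 October 2006.
Administrative Delay Adjustment: +341 days → 18 September 2007.
Interference Suspension Credit: +619 days → 29 May 2009.
Prosecution Delay Deduction: −319 days → 14 July 2008.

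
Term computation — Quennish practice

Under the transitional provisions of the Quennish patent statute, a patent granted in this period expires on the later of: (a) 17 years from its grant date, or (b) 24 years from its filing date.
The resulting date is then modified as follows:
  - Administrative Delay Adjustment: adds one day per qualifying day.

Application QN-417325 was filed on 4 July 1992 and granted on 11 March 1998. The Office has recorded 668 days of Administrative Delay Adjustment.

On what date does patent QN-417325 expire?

(a) grant + 17 years → 11 March 2015.
(b) filing + 24 years → 4 July 2016.
Later of the two: 4 July 2016.
Administrative Delay Adjustment: +668 days → 3 May 2018.

May 3, 2018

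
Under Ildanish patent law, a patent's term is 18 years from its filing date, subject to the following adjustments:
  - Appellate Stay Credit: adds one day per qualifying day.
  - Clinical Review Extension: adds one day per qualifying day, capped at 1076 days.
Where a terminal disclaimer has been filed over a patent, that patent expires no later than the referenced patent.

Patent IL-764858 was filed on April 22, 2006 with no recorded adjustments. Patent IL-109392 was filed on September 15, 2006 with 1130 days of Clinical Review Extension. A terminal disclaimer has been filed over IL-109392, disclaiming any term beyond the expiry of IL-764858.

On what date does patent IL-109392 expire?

2024-04-22

Natural term of IL-109392:
  Base: filing + 18 years → 15 September 2024.
  Clinical Review Extension: 1130 days claimed exceeds the 1076-day cap, so +1076 days → 27 August 2027.
Expiry of referenced patent IL-764858:
  Base: filing + 18 years → 22 April 2024.
Terminal disclaimer: IL-109392 expires on the earlier of 27 August 2027 and 22 April 2024.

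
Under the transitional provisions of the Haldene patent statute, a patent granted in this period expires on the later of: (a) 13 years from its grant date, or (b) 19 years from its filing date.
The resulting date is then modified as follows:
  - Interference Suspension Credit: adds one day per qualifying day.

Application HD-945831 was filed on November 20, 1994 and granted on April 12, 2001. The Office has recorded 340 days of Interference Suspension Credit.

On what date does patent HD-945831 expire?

(a) grant + 13 years → 12 April 2014.
(b) filing + 19 years → 20 November 2013.
Later of the two: 12 April 2014.
Interference Suspension Credit: +340 days → 18 March 2015.

March 18, 2015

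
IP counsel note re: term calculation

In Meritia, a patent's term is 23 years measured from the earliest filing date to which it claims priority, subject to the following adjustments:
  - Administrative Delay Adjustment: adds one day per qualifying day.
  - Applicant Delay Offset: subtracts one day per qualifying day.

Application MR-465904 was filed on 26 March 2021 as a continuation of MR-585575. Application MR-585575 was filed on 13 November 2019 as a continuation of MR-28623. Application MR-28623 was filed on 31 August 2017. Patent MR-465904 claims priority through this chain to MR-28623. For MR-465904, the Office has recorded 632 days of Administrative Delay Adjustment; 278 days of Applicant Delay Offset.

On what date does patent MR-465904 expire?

2041-08-20

Earliest priority filing: 31 August 2017.
Base term: 31 August 2017 + 23 years → 31 August 2040.
Administrative Delay Adjustment: +632 days → 25 May 2042.
Applicant Delay Offset: −278 days → 20 August 2041.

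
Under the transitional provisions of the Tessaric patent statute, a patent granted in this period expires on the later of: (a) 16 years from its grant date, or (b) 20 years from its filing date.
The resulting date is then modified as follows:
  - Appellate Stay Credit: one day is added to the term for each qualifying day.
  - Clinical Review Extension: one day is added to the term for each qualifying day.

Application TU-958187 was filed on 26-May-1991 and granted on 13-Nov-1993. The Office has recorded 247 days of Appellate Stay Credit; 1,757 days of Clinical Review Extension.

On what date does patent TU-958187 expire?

(a) grant + 16 years → 13 November 2009.
(b) filing + 20 years → 26 May 2011.
Later of the two: 26 May 2011.
Appellate Stay Credit: +247 days → 28 January 2012.
Clinical Review Extension: +1757 days → 19 November 2016.

2016-11-19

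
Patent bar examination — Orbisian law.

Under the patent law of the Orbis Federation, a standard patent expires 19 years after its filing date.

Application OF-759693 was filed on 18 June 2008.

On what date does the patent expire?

Filing date + 19 years → 18 June 2027.

June 18, 2027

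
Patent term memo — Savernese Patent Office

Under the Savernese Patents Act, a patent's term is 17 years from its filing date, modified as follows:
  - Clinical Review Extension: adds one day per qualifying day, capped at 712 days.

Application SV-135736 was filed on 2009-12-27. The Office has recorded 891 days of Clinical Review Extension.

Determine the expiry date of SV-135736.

Base term: filing date + 17 years → 27 December 2026.
Clinical Review Extension: 891 days claimed exceeds the 712-day cap, so +712 days → 8 December 2028.

December 8, 2028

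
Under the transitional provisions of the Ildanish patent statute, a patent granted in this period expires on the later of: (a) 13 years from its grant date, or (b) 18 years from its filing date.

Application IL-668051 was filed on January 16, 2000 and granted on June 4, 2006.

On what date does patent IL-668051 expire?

2019-06-04

(a) grant + 13 years → 4 June 2019.
(b) filing + 18 years → 16 January 2018.
Later of the two: 4 June 2019.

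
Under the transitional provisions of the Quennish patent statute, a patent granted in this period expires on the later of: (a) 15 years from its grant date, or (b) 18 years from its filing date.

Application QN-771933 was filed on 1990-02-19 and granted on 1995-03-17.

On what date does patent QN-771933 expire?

(a) grant + 15 years → 17 March 2010.
(b) filing + 18 years → 19 February 2008.
Later of the two: 17 March 2010.

March 17, 2010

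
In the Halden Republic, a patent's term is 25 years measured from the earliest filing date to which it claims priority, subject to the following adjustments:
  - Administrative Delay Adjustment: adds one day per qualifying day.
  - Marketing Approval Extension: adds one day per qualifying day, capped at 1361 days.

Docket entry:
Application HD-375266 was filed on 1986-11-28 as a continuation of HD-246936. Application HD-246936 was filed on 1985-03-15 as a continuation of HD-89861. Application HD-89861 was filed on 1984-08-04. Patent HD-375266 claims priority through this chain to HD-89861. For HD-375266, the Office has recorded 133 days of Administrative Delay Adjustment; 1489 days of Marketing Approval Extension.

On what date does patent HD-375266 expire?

Earliest priority filing: 4 August 1984.
Base term: 4 August 1984 + 25 years → 4 August 2009.
Administrative Delay Adjustment: +133 days → 15 December 2009.
Marketing Approval Extension: 1489 days claimed exceeds the 1361-day cap, so +1361 days → 6 September 2013.

September 6, 2013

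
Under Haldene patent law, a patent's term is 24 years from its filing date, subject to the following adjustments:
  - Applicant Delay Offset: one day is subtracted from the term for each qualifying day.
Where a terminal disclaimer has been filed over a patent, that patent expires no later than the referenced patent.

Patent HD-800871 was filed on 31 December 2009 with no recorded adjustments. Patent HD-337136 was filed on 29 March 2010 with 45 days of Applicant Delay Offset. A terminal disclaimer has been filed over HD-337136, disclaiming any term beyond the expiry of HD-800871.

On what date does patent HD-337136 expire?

December 31, 2033

Natural term of HD-337136:
  Base: filing + 24 years → 29 March 2034.
  Applicant Delay Offset: −45 days → 12 February 2034.
Expiry of referenced patent HD-800871:
  Base: filing + 24 years → 31 December 2033.
Terminal disclaimer: HD-337136 expires on the earlier of 12 February 2034 and 31 December 2033.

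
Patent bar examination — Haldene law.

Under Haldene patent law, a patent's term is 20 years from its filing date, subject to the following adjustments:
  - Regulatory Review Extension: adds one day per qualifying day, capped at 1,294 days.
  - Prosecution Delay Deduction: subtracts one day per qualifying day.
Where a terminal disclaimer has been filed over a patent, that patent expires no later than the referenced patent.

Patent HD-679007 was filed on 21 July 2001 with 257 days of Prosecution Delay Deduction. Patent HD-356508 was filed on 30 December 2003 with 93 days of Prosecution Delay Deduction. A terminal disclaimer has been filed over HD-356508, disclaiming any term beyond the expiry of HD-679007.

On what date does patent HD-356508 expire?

2020-11-06

Natural term of HD-356508:
  Base: filing + 20 years → 30 December 2023.
  Prosecution Delay Deduction: −93 days → 28 September 2023.
Expiry of referenced patent HD-679007:
  Base: filing + 20 years → 21 July 2021.
  Prosecution Delay Deduction: −257 days → 6 November 2020.
Terminal disclaimer: HD-356508 expires on the earlier of 28 September 2023 and 6 November 2020.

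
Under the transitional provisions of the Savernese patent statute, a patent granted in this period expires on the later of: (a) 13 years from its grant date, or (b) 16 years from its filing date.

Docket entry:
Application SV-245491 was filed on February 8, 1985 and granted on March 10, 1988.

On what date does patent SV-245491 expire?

(a) grant + 13 years → 10 March 2001.
(b) filing + 16 years → 8 February 2001.
Later of the two: 10 March 2001.

March 10, 2001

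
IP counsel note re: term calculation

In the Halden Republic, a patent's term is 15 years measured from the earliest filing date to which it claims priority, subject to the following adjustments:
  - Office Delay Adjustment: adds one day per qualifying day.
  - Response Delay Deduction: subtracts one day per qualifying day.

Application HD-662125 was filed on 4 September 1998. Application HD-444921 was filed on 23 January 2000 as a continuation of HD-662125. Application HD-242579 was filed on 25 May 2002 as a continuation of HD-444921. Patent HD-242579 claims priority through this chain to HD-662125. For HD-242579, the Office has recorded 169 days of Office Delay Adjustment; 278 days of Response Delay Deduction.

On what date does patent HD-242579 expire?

Earliest priority filing: 4 September 1998.
Base term: 4 September 1998 + 15 years → 4 September 2013.
Office Delay Adjustment: +169 days → 20 February 2014.
Response Delay Deduction: −278 days → 18 May 2013.

2013-05-18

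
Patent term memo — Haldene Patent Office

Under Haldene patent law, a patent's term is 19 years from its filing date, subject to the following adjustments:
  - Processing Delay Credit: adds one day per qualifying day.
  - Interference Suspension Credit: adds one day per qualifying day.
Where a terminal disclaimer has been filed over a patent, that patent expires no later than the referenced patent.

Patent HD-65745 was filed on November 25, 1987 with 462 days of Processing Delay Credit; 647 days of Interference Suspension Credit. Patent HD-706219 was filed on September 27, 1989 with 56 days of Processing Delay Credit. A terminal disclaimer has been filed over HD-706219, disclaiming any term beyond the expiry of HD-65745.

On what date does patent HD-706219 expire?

Natural term of HD-706219:
  Base: filing + 19 years → 27 September 2008.
  Processing Delay Credit: +56 days → 22 November 2008.
Expiry of referenced patent HD-65745:
  Base: filing + 19 years → 25 November 2006.
  Processing Delay Credit: +462 days → 1 March 2008.
  Interference Suspension Credit: +647 days → 8 December 2009.
Terminal disclaimer: HD-706219 expires on the earlier of 22 November 2008 and 8 December 2009.

2008-11-22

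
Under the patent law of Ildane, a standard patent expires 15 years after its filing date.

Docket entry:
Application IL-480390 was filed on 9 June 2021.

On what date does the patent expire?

2036-06-09

Filing date + 15 years → 9 June 2036.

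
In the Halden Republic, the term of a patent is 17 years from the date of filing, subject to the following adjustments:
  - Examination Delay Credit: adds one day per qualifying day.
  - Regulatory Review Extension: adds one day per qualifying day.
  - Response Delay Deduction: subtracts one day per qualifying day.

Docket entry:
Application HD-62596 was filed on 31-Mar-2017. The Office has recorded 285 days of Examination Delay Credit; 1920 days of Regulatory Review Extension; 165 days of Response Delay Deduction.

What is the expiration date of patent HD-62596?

October 31, 2039

Base term: filing date + 17 years → 31 March 2034.
Examination Delay Credit: +285 days → 10 January 2035.
Regulatory Review Extension: +1920 days → 13 April 2040.
Response Delay Deduction: −165 days → 31 October 2039.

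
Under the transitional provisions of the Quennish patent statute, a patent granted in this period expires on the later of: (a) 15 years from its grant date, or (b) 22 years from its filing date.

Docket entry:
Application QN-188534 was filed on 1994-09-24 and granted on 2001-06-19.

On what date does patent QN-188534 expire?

September 24, 2016

(a) grant + 15 years → 19 June 2016.
(b) filing + 22 years → 24 September 2016.
Later of the two: 24 September 2016.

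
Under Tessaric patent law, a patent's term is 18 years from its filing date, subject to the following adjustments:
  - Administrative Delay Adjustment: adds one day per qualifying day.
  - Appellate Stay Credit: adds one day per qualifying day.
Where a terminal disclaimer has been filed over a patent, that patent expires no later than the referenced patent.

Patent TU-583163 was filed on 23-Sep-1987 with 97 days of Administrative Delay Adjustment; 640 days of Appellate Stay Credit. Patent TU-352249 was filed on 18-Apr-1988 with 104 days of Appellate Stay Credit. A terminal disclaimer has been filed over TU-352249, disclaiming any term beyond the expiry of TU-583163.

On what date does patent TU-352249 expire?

2006-07-31

Natural term of TU-352249:
  Base: filing + 18 years → 18 April 2006.
  Appellate Stay Credit: +104 days → 31 July 2006.
Expiry of referenced patent TU-583163:
  Base: filing + 18 years → 23 September 2005.
  Administrative Delay Adjustment: +97 days → 29 December 2005.
  Appellate Stay Credit: +640 days → 30 September 2007.
Terminal disclaimer: TU-352249 expires on the earlier of 31 July 2006 and 30 September 2007.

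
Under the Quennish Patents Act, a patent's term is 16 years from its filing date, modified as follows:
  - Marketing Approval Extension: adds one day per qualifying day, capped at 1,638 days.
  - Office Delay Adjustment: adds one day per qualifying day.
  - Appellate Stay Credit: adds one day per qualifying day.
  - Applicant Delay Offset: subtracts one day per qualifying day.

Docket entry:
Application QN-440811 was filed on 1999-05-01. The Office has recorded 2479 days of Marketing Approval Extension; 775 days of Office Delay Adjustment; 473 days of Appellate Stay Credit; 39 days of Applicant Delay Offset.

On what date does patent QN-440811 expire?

Base term: filing date + 16 years → 1 May 2015.
Marketing Approval Extension: 2479 days claimed exceeds the 1638-day cap, so +1638 days → 25 October 2019.
Office Delay Adjustment: +775 days → 8 December 2021.
Appellate Stay Credit: +473 days → 26 March 2023.
Applicant Delay Offset: −39 days → 15 February 2023.

February 15, 2023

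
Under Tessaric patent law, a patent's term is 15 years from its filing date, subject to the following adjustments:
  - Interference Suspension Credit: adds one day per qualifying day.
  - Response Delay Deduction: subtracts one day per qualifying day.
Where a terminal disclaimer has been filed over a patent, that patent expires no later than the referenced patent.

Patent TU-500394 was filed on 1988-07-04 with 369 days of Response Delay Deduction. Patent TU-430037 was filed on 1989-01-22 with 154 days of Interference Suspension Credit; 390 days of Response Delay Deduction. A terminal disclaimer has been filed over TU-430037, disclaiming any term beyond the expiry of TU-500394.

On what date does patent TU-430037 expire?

June 30, 2002

Natural term of TU-430037:
  Base: filing + 15 years → 22 January 2004.
  Interference Suspension Credit: +154 days → 24 June 2004.
  Response Delay Deduction: −390 days → 31 May 2003.
Expiry of referenced patent TU-500394:
  Base: filing + 15 years → 4 July 2003.
  Response Delay Deduction: −369 days → 30 June 2002.
Terminal disclaimer: TU-430037 expires on the earlier of 31 May 2003 and 30 June 2002.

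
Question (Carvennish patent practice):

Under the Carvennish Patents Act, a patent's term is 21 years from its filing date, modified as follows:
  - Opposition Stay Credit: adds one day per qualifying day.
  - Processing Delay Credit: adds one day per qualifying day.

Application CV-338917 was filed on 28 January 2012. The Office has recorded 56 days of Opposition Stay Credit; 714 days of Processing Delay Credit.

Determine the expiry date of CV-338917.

2035-03-09

Base term: filing date + 21 years → 28 January 2033.
Opposition Stay Credit: +56 days → 25 March 2033.
Processing Delay Credit: +714 days → 9 March 2035.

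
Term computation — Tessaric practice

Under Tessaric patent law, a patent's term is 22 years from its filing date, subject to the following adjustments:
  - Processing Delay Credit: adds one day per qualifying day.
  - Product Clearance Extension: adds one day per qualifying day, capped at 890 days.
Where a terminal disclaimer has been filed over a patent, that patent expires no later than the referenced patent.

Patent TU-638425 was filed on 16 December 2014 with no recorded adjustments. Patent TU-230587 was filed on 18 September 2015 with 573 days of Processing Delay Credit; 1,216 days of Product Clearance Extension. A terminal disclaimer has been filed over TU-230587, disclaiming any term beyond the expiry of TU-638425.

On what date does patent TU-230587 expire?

December 16, 2036

Natural term of TU-230587:
  Base: filing + 22 years → 18 September 2037.
  Processing Delay Credit: +573 days → 14 April 2039.
  Product Clearance Extension: 1216 days claimed exceeds the 890-day cap, so +890 days → 20 September 2041.
Expiry of referenced patent TU-638425:
  Base: filing + 22 years → 16 December 2036.
Terminal disclaimer: TU-230587 expires on the earlier of 20 September 2041 and 16 December 2036.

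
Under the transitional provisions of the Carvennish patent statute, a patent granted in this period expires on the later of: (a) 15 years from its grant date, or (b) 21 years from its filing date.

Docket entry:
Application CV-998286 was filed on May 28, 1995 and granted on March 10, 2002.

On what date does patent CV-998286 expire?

(a) grant + 15 years → 10 March 2017.
(b) filing + 21 years → 28 May 2016.
Later of the two: 10 March 2017.

March 10, 2017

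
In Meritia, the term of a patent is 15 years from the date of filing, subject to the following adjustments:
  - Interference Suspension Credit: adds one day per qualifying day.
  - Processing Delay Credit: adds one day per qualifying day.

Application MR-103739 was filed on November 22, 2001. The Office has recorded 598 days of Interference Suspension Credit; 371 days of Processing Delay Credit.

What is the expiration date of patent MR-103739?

2019-07-19

Base term: filing date + 15 years → 22 November 2016.
Interference Suspension Credit: +598 days → 13 July 2018.
Processing Delay Credit: +371 days → 19 July 2019.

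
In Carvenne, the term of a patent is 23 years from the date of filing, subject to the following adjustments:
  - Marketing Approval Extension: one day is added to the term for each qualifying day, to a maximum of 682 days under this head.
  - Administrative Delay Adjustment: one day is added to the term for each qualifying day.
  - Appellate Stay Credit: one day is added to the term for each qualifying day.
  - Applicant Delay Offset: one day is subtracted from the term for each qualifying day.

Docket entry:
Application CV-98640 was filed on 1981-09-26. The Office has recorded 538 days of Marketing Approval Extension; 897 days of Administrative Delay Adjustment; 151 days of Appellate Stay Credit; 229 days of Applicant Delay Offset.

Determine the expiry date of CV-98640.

Base term: filing date + 23 years → 26 September 2004.
Marketing Approval Extension: 538 days (within the 682-day cap) → +538 days → 18 March 2006.
Administrative Delay Adjustment: +897 days → 31 August 2008.
Appellate Stay Credit: +151 days → 29 January 2009.
Applicant Delay Offset: −229 days → 14 June 2008.

2008-06-14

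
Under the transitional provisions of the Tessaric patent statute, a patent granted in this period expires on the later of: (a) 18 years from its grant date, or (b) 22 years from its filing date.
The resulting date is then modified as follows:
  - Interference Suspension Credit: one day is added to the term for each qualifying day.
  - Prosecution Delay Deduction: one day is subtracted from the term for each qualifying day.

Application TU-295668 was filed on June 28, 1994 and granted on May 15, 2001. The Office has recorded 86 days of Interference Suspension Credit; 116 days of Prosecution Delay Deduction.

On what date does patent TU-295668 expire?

2019-04-15

(a) grant + 18 years → 15 May 2019.
(b) filing + 22 years → 28 June 2016.
Later of the two: 15 May 2019.
Interference Suspension Credit: +86 days → 9 August 2019.
Prosecution Delay Deduction: −116 days → 15 April 2019.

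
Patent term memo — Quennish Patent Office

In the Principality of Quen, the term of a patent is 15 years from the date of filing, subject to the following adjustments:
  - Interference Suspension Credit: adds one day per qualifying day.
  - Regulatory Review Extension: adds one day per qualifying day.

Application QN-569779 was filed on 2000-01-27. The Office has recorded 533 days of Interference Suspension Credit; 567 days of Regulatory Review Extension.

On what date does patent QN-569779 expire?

January 31, 2018

Base term: filing date + 15 years → 27 January 2015.
Interference Suspension Credit: +533 days → 13 July 2016.
Regulatory Review Extension: +567 days → 31 January 2018.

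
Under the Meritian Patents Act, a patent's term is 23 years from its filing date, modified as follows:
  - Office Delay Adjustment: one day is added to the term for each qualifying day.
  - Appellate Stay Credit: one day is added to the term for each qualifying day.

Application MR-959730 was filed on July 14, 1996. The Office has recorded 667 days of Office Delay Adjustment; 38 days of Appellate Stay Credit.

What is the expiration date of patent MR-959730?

June 18, 2021

Base term: filing date + 23 years → 14 July 2019.
Office Delay Adjustment: +667 days → 11 May 2021.
Appellate Stay Credit: +38 days → 18 June 2021.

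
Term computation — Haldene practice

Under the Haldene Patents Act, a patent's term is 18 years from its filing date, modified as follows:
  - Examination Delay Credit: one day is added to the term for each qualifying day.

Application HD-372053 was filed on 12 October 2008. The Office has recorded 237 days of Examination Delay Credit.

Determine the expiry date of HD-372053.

June 6, 2027

Base term: filing date + 18 years → 12 October 2026.
Examination Delay Credit: +237 days → 6 June 2027.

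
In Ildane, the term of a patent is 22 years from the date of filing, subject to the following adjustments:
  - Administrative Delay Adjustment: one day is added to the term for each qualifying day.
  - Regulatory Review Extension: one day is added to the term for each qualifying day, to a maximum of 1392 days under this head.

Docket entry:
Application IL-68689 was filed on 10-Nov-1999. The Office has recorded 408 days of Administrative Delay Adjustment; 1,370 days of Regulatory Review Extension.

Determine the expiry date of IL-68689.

Base term: filing date + 22 years → 10 November 2021.
Administrative Delay Adjustment: +408 days → 23 December 2022.
Regulatory Review Extension: 1370 days (within the 1392-day cap) → +1370 days → 23 September 2026.

September 23, 2026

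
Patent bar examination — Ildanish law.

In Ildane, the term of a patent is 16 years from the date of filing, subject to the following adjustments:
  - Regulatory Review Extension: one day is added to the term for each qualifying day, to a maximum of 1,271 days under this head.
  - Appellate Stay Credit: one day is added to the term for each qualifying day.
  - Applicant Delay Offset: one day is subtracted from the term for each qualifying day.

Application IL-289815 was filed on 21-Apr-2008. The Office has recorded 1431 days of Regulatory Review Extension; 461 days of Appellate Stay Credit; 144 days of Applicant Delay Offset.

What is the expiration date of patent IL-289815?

Base term: filing date + 16 years → 21 April 2024.
Regulatory Review Extension: 1431 days claimed exceeds the 1271-day cap, so +1271 days → 14 October 2027.
Appellate Stay Credit: +461 days → 17 January 2029.
Applicant Delay Offset: −144 days → 26 August 2028.

2028-08-26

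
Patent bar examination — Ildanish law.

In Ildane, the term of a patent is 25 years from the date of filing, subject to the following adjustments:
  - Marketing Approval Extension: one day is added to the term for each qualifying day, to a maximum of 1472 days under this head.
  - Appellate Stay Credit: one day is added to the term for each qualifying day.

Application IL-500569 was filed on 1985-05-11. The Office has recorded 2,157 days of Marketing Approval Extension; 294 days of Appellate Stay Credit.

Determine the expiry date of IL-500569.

March 12, 2015

Base term: filing date + 25 years → 11 May 2010.
Marketing Approval Extension: 2157 days claimed exceeds the 1472-day cap, so +1472 days → 22 May 2014.
Appellate Stay Credit: +294 days → 12 March 2015.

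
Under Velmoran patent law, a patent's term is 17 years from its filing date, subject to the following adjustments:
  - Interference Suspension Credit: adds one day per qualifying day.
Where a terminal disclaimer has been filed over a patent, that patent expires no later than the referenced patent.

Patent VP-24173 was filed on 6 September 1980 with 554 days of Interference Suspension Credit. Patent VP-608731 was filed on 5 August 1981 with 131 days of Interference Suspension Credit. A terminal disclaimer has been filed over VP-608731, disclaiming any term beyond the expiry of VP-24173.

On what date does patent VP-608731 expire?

Natural term of VP-608731:
  Base: filing + 17 years → 5 August 1998.
  Interference Suspension Credit: +131 days → 14 December 1998.
Expiry of referenced patent VP-24173:
  Base: filing + 17 years → 6 September 1997.
  Interference Suspension Credit: +554 days → 14 March 1999.
Terminal disclaimer: VP-608731 expires on the earlier of 14 December 1998 and 14 March 1999.

December 14, 1998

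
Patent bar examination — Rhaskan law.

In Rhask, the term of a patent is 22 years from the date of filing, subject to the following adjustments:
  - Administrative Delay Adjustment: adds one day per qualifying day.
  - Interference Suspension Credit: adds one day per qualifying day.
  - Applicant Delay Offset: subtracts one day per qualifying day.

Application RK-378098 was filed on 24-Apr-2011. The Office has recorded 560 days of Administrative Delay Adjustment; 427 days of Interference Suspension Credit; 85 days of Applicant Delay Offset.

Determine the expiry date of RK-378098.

2035-10-13

Base term: filing date + 22 years → 24 April 2033.
Administrative Delay Adjustment: +560 days → 5 November 2034.
Interference Suspension Credit: +427 days → 6 January 2036.
Applicant Delay Offset: −85 days → 13 October 2035.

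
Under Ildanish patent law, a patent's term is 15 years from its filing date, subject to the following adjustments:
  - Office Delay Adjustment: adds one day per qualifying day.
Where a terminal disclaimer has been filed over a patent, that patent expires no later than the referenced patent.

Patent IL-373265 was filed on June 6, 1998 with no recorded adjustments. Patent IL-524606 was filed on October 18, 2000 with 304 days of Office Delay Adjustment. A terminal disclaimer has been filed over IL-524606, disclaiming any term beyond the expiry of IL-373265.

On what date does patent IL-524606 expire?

June 6, 2013

Natural term of IL-524606:
  Base: filing + 15 years → 18 October 2015.
  Office Delay Adjustment: +304 days → 17 August 2016.
Expiry of referenced patent IL-373265:
  Base: filing + 15 years → 6 June 2013.
Terminal disclaimer: IL-524606 expires on the earlier of 17 August 2016 and 6 June 2013.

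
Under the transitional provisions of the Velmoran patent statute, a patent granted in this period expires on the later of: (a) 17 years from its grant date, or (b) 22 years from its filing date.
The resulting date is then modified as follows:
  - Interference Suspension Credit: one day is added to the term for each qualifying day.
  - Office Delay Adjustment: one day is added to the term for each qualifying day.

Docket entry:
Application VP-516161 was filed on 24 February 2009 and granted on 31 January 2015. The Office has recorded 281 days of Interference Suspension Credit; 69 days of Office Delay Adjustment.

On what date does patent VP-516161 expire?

(a) grant + 17 years → 31 January 2032.
(b) filing + 22 years → 24 February 2031.
Later of the two: 31 January 2032.
Interference Suspension Credit: +281 days → 7 November 2032.
Office Delay Adjustment: +69 days → 15 January 2033.

January 15, 2033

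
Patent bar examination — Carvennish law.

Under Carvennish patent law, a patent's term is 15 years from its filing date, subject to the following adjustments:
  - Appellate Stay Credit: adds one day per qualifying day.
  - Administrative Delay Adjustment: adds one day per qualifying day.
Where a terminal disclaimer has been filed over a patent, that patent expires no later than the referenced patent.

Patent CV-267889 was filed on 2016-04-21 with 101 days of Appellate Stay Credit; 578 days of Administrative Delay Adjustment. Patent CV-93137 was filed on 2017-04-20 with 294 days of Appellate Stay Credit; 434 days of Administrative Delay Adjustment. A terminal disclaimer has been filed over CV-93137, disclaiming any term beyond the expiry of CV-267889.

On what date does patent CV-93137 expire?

2033-02-28

Natural term of CV-93137:
  Base: filing + 15 years → 20 April 2032.
  Appellate Stay Credit: +294 days → 8 February 2033.
  Administrative Delay Adjustment: +434 days → 18 April 2034.
Expiry of referenced patent CV-267889:
  Base: filing + 15 years → 21 April 2031.
  Appellate Stay Credit: +101 days → 31 July 2031.
  Administrative Delay Adjustment: +578 days → 28 February 2033.
Terminal disclaimer: CV-93137 expires on the earlier of 18 April 2034 and 28 February 2033.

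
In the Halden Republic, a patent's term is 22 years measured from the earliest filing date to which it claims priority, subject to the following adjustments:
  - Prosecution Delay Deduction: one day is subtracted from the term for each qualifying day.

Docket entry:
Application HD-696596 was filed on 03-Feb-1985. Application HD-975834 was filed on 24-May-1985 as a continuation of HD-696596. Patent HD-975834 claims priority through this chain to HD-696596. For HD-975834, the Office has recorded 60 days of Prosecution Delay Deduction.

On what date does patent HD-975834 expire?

2006-12-05

Earliest priority filing: 3 February 1985.
Base term: 3 February 1985 + 22 years → 3 February 2007.
Prosecution Delay Deduction: −60 days → 5 December 2006.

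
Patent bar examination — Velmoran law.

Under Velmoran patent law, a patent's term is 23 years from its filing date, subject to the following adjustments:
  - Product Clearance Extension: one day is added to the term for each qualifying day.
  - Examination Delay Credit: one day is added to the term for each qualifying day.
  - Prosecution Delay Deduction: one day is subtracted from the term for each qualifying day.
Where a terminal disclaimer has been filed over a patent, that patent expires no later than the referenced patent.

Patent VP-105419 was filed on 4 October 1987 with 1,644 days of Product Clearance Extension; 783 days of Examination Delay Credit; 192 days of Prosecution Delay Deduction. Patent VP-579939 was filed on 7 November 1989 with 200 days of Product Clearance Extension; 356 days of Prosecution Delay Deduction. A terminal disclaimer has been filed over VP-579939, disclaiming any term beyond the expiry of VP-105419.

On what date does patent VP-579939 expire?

Natural term of VP-579939:
  Base: filing + 23 years → 7 November 2012.
  Product Clearance Extension: +200 days → 26 May 2013.
  Prosecution Delay Deduction: −356 days → 4 June 2012.
Expiry of referenced patent VP-105419:
  Base: filing + 23 years → 4 October 2010.
  Product Clearance Extension: +1644 days → 5 April 2015.
  Examination Delay Credit: +783 days → 27 May 2017.
  Prosecution Delay Deduction: −192 days → 16 November 2016.
Terminal disclaimer: VP-579939 expires on the earlier of 4 June 2012 and 16 November 2016.

June 4, 2012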